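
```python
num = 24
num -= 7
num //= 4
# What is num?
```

Trace:
`num = 24` → num = 24
`num -= 7` → num = 17
`num //= 4` → num = 4
So num = 4

Answer: 4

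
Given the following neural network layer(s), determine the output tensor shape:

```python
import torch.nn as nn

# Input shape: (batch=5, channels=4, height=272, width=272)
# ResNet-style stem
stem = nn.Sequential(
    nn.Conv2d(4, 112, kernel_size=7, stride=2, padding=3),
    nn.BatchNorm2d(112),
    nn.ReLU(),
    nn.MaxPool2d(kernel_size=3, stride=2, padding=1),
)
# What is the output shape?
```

Input: (5, 4, 272, 272) -> after Conv2d 7x7 stride=2: (5, 112, 136, 136) -> Output: (5, 112, 68, 68)

Answer: (5, 112, 68, 68)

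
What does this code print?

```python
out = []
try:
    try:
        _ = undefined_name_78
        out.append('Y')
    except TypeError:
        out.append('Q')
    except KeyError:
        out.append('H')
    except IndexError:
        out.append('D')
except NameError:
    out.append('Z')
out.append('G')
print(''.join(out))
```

Execution trace: 'Z' (outer except NameError) → 'G' (after the try/except). Output: ZG

Answer: ZG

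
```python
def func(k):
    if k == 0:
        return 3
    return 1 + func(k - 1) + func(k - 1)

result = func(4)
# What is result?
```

func(k) = 1 + 2·func(k-1), func(0)=3. Closed form: (3+1)·2^4 - 1 = 63.

Answer: 63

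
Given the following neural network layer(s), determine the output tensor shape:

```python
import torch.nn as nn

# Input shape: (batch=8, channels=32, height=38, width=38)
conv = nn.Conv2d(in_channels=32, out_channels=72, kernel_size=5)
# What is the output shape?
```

Input: (8, 32, 38, 38) -> Output: (8, 72, 34, 34)

Answer: (8, 72, 34, 34)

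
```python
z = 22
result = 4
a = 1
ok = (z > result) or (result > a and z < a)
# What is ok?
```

Trace:
`z = 22` → z = 22
`result = 4` → result = 4
`a = 1` → a = 1
`ok = (z > result) or (result > a and z < a)` → ok = True
So ok = True

Answer: True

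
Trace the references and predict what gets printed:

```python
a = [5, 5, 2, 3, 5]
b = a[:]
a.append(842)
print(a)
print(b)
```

Key concept: slice [:] creates copy.
Step by step:
`a = [5, 5, 2, 3, 5]` → a = [5, 5, 2, 3, 5]
`b = a[:]` → b = [5, 5, 2, 3, 5]
`a.append(842)` → a = [5, 5, 2, 3, 5, 842]
`print(a)` → prints [5, 5, 2, 3, 5, 842]
`print(b)` → prints [5, 5, 2, 3, 5]

Answer:
[5, 5, 2, 3, 5, 842]
[5, 5, 2, 3, 5]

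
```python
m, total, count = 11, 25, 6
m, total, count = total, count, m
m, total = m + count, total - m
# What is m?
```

Trace:
`m, total, count = 11, 25, 6` → m = 11; total = 25; count = 6
`m, total, count = total, count, m` → m = 25; total = 6; count = 11
`m, total = m + count, total - m` → m = 36; total = -19
So m = 36

Answer: 36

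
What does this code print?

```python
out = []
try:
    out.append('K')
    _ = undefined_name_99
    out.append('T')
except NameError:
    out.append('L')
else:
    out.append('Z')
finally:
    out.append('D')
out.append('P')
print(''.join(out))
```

Execution trace: 'K' (try body) → 'L' (except NameError) → 'D' (finally) → 'P' (after the try/except). Output: KLDP

Answer: KLDP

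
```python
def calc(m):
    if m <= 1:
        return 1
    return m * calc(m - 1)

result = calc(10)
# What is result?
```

calc(10) = 10 * 9 * 8 * 7 * 6 * 5 * 4 * 3 * 2 * 1 = 3628800

Answer: 3628800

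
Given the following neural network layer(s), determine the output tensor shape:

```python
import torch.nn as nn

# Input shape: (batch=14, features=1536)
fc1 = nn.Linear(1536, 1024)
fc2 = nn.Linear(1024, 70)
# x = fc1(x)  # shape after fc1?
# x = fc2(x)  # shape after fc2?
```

Input: (14, 1536) -> after fc1: (14, 1024) -> Output: (14, 70)

Answer: (14, 70)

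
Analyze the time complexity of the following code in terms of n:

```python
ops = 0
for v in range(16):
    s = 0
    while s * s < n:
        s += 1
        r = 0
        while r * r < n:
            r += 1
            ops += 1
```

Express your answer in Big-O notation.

Each loop level contributes: 1 × √n × √n. Multiplying the contributions gives O(n).

Answer: O(n)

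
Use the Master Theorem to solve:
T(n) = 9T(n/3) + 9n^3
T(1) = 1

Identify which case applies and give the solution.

a=9, b=3, f(n)=9n^3. log_3(9) = 2. Since c=3 > 2 and the regularity condition holds (9(n/3)^3 = (9/3^3)n^3 with 9/3^3 < 1), Case 3 applies: T(n) = Θ(f(n)) = O(n^3).

Answer: O(n^3) - Case 3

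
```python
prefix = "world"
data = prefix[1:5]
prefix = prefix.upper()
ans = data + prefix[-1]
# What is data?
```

Trace:
`prefix = "world"` → prefix = 'world'
`data = prefix[1:5]` → data = 'orld'
`prefix = prefix.upper()` → prefix = 'WORLD'
`ans = data + prefix[-1]` → ans = 'orldD'
So data = 'orld'

Answer: 'orld'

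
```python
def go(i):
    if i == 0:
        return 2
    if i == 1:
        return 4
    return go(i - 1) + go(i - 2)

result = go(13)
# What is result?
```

Build up from base cases: go(0)=2, go(1)=4, go(2)=6, go(3)=10, go(4)=16, go(5)=26, go(6)=42, ..., go(13)=1220

Answer: 1220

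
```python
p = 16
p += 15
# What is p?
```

Trace:
`p = 16` → p = 16
`p += 15` → p = 31
So p = 31

Answer: 31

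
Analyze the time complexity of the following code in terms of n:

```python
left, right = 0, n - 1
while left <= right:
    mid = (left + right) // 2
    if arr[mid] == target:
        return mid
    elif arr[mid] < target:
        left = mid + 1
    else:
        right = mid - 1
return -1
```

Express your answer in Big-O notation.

This is Binary search in a sorted array. Time complexity: O(log n).

Answer: O(log n)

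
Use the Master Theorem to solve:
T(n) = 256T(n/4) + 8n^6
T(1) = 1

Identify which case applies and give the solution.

a=256, b=4, f(n)=8n^6. log_4(256) = 4. Since c=6 > 4 and the regularity condition holds (256(n/4)^6 = (256/4^6)n^6 with 256/4^6 < 1), Case 3 applies: T(n) = Θ(f(n)) = O(n^6).

Answer: O(n^6) - Case 3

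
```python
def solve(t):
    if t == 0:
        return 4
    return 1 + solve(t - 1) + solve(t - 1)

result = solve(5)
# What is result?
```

solve(t) = 1 + 2·solve(t-1), solve(0)=4. Closed form: (4+1)·2^5 - 1 = 159.

Answer: 159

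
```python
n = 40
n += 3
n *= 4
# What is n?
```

Trace:
`n = 40` → n = 40
`n += 3` → n = 43
`n *= 4` → n = 172
So n = 172

Answer: 172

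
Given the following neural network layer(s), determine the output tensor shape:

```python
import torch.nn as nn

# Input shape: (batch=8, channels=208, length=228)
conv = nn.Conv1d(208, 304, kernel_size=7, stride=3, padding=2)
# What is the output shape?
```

Input: (8, 208, 228) -> Output: (8, 304, 76)

Answer: (8, 304, 76)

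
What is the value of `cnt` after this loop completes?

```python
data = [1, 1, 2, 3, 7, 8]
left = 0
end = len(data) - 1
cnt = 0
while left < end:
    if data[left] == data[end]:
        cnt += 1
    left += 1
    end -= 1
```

Count matching pairs from ends
`cnt` takes the values: 0

Answer: 0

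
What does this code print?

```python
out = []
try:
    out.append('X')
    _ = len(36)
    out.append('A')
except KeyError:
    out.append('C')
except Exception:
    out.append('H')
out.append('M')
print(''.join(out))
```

Execution trace: 'X' (try body) → 'H' (except Exception) → 'M' (after the try/except). Output: XHM

Answer: XHM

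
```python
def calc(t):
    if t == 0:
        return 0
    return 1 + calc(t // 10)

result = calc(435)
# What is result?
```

Count of digits of 435: 3

Answer: 3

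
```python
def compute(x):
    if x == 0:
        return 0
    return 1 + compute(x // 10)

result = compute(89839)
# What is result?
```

Count of digits of 89839: 5

Answer: 5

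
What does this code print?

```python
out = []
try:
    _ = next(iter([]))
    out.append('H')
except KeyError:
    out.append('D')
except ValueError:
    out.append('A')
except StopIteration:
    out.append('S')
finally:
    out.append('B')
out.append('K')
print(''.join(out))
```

Execution trace: 'S' (except StopIteration) → 'B' (finally) → 'K' (after the try/except). Output: SBK

Answer: SBK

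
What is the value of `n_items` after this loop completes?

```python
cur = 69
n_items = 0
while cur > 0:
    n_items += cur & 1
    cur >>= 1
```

Count set bits in 69 (binary: 0b1000101)
`n_items` takes the values: 0 → 1 → 2 → 3

Answer: 3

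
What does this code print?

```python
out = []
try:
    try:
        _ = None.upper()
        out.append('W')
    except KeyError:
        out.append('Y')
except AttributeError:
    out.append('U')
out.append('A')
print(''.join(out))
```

Execution trace: 'U' (outer except AttributeError) → 'A' (after the try/except). Output: UA

Answer: UA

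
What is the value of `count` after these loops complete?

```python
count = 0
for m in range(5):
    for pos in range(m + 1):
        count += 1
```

Triangle: 1 + 2 + ... + 5
`count` takes the values: 0 → 1 → 2 → 3 → 4 → 5 → 6 → 7 → 8 → 9 → 10 → 11 → 12 → 13 → 14 → 15

Answer: 15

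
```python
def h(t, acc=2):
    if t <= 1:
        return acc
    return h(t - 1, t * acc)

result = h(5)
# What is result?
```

Accumulator trace (n, acc): (5, 2) -> (4, 10) -> (3, 40) -> (2, 120) -> (1, 240) -> return 240

Answer: 240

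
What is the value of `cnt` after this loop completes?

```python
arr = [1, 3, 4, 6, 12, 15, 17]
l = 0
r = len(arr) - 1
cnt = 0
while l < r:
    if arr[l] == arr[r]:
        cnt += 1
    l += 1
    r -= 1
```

Count matching pairs from ends
`cnt` takes the values: 0

Answer: 0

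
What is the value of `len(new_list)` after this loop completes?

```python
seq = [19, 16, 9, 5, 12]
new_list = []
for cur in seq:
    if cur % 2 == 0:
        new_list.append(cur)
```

Count even numbers in [19, 16, 9, 5, 12]
`new_list` takes the values: [] → [16] → [16, 12]
So `len(new_list)` = 2

Answer: 2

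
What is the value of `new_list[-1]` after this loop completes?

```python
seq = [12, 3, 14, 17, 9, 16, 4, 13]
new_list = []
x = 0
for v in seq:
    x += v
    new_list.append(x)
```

Cumulative sum ends at 88
`new_list` takes the values: [] → [12] → [12, 15] → [12, 15, 29] → [12, 15, 29, 46] → [12, 15, 29, 46, 55] → [12, 15, 29, 46, 55, 71] → [12, 15, 29, 46, 55, 71, 75] → [12, 15, 29, 46, 55, 71, 75, 88]
So `new_list[-1]` = 88

Answer: 88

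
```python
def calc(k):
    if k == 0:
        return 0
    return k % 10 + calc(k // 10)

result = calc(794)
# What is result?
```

Sum of digits of 794: 4 + 9 + 7 = 20

Answer: 20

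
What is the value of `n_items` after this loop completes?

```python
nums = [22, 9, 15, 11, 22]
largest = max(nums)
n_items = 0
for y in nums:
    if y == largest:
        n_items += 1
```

Count of max value 22 in [22, 9, 15, 11, 22]
`n_items` takes the values: 0 → 1 → 2

Answer: 2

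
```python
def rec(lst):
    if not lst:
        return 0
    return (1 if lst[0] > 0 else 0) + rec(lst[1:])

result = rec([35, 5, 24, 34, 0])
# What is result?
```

Count of positive elements in [35, 5, 24, 34, 0] = 4

Answer: 4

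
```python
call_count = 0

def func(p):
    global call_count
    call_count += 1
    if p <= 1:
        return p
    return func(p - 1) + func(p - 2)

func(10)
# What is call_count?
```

Calls(p) = 1 + Calls(p-1) + Calls(p-2); Calls(0)=Calls(1)=1. For p=10 this gives 177.

Answer: 177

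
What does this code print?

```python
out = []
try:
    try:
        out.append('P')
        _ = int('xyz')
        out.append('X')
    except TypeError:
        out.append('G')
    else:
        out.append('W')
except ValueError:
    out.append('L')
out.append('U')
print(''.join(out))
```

Execution trace: 'P' (try body) → 'L' (outer except ValueError) → 'U' (after the try/except). Output: PLU

Answer: PLU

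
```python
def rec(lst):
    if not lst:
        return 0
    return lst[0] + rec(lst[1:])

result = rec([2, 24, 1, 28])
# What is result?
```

2 + 24 + 1 + 28 + 0 = 55

Answer: 55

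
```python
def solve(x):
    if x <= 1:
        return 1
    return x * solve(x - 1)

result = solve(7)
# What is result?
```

solve(7) = 7 * 6 * 5 * 4 * 3 * 2 * 1 = 5040

Answer: 5040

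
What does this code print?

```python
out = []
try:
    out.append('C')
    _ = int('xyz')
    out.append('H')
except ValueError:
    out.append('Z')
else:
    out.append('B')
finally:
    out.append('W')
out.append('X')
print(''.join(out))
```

Execution trace: 'C' (try body) → 'Z' (except ValueError) → 'W' (finally) → 'X' (after the try/except). Output: CZWX

Answer: CZWX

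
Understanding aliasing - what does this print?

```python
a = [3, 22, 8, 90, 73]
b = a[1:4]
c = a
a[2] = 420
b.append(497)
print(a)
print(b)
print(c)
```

Key concept: slice vs alias.
Step by step:
`a = [3, 22, 8, 90, 73]` → a = [3, 22, 8, 90, 73]
`b = a[1:4]` → b = [22, 8, 90]
`c = a` → c = [3, 22, 8, 90, 73] (same object as a)
`a[2] = 420` → a = [3, 22, 420, 90, 73] (same object as c); c = [3, 22, 420, 90, 73] (same object as a)
`b.append(497)` → b = [22, 8, 90, 497]
`print(a)` → prints [3, 22, 420, 90, 73]
`print(b)` → prints [22, 8, 90, 497]
`print(c)` → prints [3, 22, 420, 90, 73]

Answer:
[3, 22, 420, 90, 73]
[22, 8, 90, 497]
[3, 22, 420, 90, 73]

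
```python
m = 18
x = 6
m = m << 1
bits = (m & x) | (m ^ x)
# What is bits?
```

Trace:
`m = 18` → m = 18
`x = 6` → x = 6
`m = m << 1` → m = 36
`bits = (m & x) | (m ^ x)` → bits = 38
So bits = 38

Answer: 38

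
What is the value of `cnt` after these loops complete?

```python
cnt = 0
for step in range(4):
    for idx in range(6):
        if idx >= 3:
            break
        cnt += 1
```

Inner breaks at 3, outer runs 4 times
`cnt` takes the values: 0 → 1 → 2 → 3 → 4 → 5 → 6 → 7 → 8 → 9 → 10 → 11 → 12

Answer: 12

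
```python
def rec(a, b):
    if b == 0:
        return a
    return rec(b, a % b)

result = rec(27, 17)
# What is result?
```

rec(27, 17) -> rec(17, 10) -> rec(10, 7) -> rec(7, 3) -> rec(3, 1) -> rec(1, 0) -> 1

Answer: 1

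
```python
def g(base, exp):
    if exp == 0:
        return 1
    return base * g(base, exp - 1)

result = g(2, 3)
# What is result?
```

g(2, 3) = 2 * 2 * 2 = 8

Answer: 8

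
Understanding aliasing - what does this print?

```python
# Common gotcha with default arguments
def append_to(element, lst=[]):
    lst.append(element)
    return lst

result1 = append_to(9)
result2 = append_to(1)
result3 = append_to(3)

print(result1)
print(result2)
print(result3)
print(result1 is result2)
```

Key concept: mutable default argument gotcha.
Step by step:
`result1 = append_to(9)` → result1 = [9]
`result2 = append_to(1)` → result1 = [9, 1] (same object as result2); result2 = [9, 1] (same object as result1)
`result3 = append_to(3)` → result1 = [9, 1, 3] (same object as result2, result3); result2 = [9, 1, 3] (same object as result1, result3); result3 = [9, 1, 3] (same object as result1, result2)
`print(result1)` → prints [9, 1, 3]
`print(result2)` → prints [9, 1, 3]
`print(result3)` → prints [9, 1, 3]
`print(result1 is result2)` → prints True

Answer:
[9, 1, 3]
[9, 1, 3]
[9, 1, 3]
True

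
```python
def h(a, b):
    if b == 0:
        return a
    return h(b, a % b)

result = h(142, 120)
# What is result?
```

h(142, 120) -> h(120, 22) -> h(22, 10) -> h(10, 2) -> h(2, 0) -> 2

Answer: 2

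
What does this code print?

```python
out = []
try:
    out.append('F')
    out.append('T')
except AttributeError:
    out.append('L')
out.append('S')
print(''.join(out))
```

Execution trace: 'F' (try body) → 'T' (try body, no exception) → 'S' (after the try/except). Output: FTS

Answer: FTS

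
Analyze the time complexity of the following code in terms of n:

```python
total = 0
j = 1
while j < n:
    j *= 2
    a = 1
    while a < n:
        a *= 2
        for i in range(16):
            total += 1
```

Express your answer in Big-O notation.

Each loop level contributes: log n × log n × 1. Multiplying the contributions gives O(log² n).

Answer: O(log² n)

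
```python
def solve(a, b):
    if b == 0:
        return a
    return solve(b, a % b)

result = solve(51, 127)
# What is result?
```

solve(51, 127) -> solve(127, 51) -> solve(51, 25) -> solve(25, 1) -> solve(1, 0) -> 1

Answer: 1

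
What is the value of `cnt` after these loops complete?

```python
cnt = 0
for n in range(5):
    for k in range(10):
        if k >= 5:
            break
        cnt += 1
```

Inner breaks at 5, outer runs 5 times
`cnt` takes the values: 0 → 1 → 2 → 3 → 4 → 5 → 6 → 7 → 8 → 9 → 10 → 11 → 12 → 13 → 14 → 15 → 16 → 17 → 18 → 19 → 20 → 21 → 22 → 23 → 24 → 25

Answer: 25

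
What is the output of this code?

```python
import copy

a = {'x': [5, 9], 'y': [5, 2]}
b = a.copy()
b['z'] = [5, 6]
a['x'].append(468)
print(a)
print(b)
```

Key concept: shallow copy of dict with mutable values.
Step by step:
`a = {'x': [5, 9], 'y': [5, 2]}` → a = {'x': [5, 9], 'y': [5, 2]}
`b = a.copy()` → b = {'x': [5, 9], 'y': [5, 2]}
`b['z'] = [5, 6]` → b = {'x': [5, 9], 'y': [5, 2], 'z': [5, 6]}
`a['x'].append(468)` → a = {'x': [5, 9, 468], 'y': [5, 2]}; b = {'x': [5, 9, 468], 'y': [5, 2], 'z': [5, 6]}
`print(a)` → prints {'x': [5, 9, 468], 'y': [5, 2]}
`print(b)` → prints {'x': [5, 9, 468], 'y': [5, 2], 'z': [5, 6]}

Answer:
{'x': [5, 9, 468], 'y': [5, 2]}
{'x': [5, 9, 468], 'y': [5, 2], 'z': [5, 6]}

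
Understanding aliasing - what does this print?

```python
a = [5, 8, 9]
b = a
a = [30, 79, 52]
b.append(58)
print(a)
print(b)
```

Key concept: rebinding vs mutation: a is rebound to a new list, b still points at the original.
Step by step:
`a = [5, 8, 9]` → a = [5, 8, 9]
`b = a` → b = [5, 8, 9] (same object as a)
`a = [30, 79, 52]` → a = [30, 79, 52]
`b.append(58)` → b = [5, 8, 9, 58]
`print(a)` → prints [30, 79, 52]
`print(b)` → prints [5, 8, 9, 58]

Answer:
[30, 79, 52]
[5, 8, 9, 58]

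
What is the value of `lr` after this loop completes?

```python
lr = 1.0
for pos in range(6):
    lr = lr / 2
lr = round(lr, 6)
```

Halving LR 6 times: 1 / 2^6
`lr` takes the values: 1.0 → 0.5 → 0.25 → 0.125 → 0.0625 → 0.03125 → 0.015625

Answer: 0.015625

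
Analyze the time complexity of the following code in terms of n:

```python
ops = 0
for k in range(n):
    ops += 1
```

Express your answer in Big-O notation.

Each loop level contributes: n. Multiplying the contributions gives O(n).

Answer: O(n)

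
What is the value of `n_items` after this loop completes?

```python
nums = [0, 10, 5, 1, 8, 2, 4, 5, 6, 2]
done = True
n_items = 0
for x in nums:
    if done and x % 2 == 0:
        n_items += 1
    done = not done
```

Count even values at even positions
`n_items` takes the values: 0 → 1 → 2 → 3 → 4

Answer: 4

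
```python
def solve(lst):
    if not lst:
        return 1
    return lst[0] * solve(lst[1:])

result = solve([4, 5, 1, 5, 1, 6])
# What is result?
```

Product over [4, 5, 1, 5, 1, 6] = 4 * 5 * 1 * 5 * 1 * 6 = 600

Answer: 600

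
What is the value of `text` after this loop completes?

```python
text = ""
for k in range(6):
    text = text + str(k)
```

Concatenate digits 0 to 5
`text` takes the values: "" → "0" → "01" → "012" → "0123" → "01234" → "012345"

Answer: "012345"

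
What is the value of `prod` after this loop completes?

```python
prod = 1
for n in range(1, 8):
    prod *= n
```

7! = 5040
`prod` takes the values: 1 → 2 → 6 → 24 → 120 → 720 → 5040

Answer: 5040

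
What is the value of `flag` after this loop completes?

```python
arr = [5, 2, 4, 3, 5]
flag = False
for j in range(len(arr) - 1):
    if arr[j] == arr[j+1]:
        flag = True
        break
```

Check consecutive duplicates in [5, 2, 4, 3, 5]
`flag` takes the values: False

Answer: False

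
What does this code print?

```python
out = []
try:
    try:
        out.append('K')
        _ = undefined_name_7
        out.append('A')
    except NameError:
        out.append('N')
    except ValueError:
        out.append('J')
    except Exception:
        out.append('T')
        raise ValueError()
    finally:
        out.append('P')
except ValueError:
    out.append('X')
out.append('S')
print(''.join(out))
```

Execution trace: 'K' (inner try body) → 'N' (inner except NameError) → 'P' (inner finally) → 'S' (after the try/except). Output: KNPS

Answer: KNPS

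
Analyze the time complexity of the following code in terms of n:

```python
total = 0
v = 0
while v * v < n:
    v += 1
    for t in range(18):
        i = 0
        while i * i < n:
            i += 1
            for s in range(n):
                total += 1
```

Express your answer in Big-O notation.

Each loop level contributes: √n × 1 × √n × n. Multiplying the contributions gives O(n^2).

Answer: O(n^2)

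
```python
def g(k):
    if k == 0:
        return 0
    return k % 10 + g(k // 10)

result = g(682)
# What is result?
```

Sum of digits of 682: 2 + 8 + 6 = 16

Answer: 16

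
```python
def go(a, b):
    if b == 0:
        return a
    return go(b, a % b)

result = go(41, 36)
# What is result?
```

go(41, 36) -> go(36, 5) -> go(5, 1) -> go(1, 0) -> 1

Answer: 1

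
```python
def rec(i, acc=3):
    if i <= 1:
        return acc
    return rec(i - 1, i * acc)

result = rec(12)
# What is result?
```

Accumulator trace (n, acc): (12, 3) -> (11, 36) -> (10, 396) -> (9, 3960) -> (8, 35640) -> (7, 285120) -> (6, 1995840) -> (5, 11975040) -> (4, 59875200) -> (3, 239500800) -> (2, 718502400) -> (1, 1437004800) -> return 1437004800

Answer: 1437004800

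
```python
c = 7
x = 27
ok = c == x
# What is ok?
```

Trace:
`c = 7` → c = 7
`x = 27` → x = 27
`ok = c == x` → ok = False
So ok = False

Answer: False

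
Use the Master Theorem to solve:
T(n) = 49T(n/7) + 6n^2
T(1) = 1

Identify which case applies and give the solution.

a=49, b=7, f(n)=6n^2. log_7(49) = 2. Since c=2 = 2, Case 2 applies: T(n) = Θ(n^log_b(a) · log n) = O(n^2 log n).

Answer: O(n^2 log n) - Case 2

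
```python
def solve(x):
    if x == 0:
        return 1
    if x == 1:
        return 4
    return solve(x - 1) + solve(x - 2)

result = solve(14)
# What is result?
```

Build up from base cases: solve(0)=1, solve(1)=4, solve(2)=5, solve(3)=9, solve(4)=14, solve(5)=23, solve(6)=37, ..., solve(14)=1741

Answer: 1741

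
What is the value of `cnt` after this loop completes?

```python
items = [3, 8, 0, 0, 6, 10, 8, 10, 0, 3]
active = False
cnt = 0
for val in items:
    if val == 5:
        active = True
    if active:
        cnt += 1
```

Count elements after first 5 in [3, 8, 0, 0, 6, 10, 8, 10, 0, 3]
`cnt` takes the values: 0

Answer: 0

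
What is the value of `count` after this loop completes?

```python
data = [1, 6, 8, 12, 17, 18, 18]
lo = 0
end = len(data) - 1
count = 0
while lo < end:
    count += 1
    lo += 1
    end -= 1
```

Iterations until pointers meet (list length 7)
`count` takes the values: 0 → 1 → 2 → 3

Answer: 3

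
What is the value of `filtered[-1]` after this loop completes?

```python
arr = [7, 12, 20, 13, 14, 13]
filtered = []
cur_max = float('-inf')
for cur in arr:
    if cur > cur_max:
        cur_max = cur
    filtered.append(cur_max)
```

Running max ends at 20
`filtered` takes the values: [] → [7] → [7, 12] → [7, 12, 20] → [7, 12, 20, 20] → [7, 12, 20, 20, 20] → [7, 12, 20, 20, 20, 20]
So `filtered[-1]` = 20

Answer: 20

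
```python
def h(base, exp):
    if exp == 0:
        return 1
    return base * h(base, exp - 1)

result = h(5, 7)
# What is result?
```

h(5, 7) = 5 * 5 * 5 * 5 * 5 * 5 * 5 = 78125

Answer: 78125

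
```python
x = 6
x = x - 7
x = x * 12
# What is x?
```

Trace:
`x = 6` → x = 6
`x = x - 7` → x = -1
`x = x * 12` → x = -12
So x = -12

Answer: -12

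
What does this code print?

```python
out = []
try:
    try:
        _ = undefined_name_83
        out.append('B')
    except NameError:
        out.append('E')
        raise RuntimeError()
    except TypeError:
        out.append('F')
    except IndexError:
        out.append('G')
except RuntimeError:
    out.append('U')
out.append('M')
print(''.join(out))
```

Execution trace: 'E' (except NameError) → 'U' (outer except RuntimeError) → 'M' (after the try/except). Output: EUM

Answer: EUM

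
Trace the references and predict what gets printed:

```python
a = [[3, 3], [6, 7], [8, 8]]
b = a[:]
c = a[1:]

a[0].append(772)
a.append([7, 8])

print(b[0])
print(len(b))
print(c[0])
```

Key concept: slice with nested mutation.
Step by step:
`a = [[3, 3], [6, 7], [8, 8]]` → a = [[3, 3], [6, 7], [8, 8]]
`b = a[:]` → b = [[3, 3], [6, 7], [8, 8]]
`c = a[1:]` → c = [[6, 7], [8, 8]]
`a[0].append(772)` → a = [[3, 3, 772], [6, 7], [8, 8]]; b = [[3, 3, 772], [6, 7], [8, 8]]
`a.append([7, 8])` → a = [[3, 3, 772], [6, 7], [8, 8], [7, 8]]
`print(b[0])` → prints [3, 3, 772]
`print(len(b))` → prints 3
`print(c[0])` → prints [6, 7]

Answer:
[3, 3, 772]
3
[6, 7]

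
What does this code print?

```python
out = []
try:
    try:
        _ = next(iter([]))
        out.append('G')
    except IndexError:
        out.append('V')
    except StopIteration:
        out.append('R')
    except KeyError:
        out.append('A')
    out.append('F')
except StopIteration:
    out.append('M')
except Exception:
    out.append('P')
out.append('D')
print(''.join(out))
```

Execution trace: 'R' (inner except StopIteration) → 'F' (try body, no exception) → 'D' (after the try/except). Output: RFD

Answer: RFD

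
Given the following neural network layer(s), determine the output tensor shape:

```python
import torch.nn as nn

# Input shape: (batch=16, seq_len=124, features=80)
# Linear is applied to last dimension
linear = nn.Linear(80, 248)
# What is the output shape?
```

Input: (16, 124, 80) -> Output: (16, 124, 248)

Answer: (16, 124, 248)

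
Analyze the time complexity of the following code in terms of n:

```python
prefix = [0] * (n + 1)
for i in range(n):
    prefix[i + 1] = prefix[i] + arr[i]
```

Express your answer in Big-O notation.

This is Prefix sum computation. Time complexity: O(n).

Answer: O(n)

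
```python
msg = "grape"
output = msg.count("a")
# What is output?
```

Trace:
`msg = "grape"` → msg = 'grape'
`output = msg.count("a")` → output = 1
So output = 1

Answer: 1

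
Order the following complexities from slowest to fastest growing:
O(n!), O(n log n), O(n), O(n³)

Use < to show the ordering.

Ordered by growth rate: O(n) < O(n log n) < O(n³) < O(n!)

Answer: O(n) < O(n log n) < O(n³) < O(n!)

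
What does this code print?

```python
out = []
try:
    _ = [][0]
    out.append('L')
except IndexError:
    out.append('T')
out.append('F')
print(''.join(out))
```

Execution trace: 'T' (except IndexError) → 'F' (after the try/except). Output: TF

Answer: TF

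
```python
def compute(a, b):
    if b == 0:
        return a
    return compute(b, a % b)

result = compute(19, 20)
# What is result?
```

compute(19, 20) -> compute(20, 19) -> compute(19, 1) -> compute(1, 0) -> 1

Answer: 1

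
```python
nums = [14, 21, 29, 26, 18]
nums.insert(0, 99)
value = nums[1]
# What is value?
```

Trace:
`nums = [14, 21, 29, 26, 18]` → nums = [14, 21, 29, 26, 18]
`nums.insert(0, 99)` → nums = [99, 14, 21, 29, 26, 18]
`value = nums[1]` → value = 14
So value = 14

Answer: 14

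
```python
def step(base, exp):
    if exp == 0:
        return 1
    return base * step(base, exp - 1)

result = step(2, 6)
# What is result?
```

step(2, 6) = 2 * 2 * 2 * 2 * 2 * 2 = 64

Answer: 64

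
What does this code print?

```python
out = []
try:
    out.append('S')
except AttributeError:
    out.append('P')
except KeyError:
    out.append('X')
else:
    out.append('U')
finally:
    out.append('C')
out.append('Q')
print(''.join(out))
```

Execution trace: 'S' (try body, no exception) → 'U' (else) → 'C' (finally) → 'Q' (after the try/except). Output: SUCQ

Answer: SUCQ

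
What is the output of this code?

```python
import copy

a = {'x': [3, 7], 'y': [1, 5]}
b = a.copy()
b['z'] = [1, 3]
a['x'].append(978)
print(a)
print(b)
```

Key concept: shallow copy of dict with mutable values.
Step by step:
`a = {'x': [3, 7], 'y': [1, 5]}` → a = {'x': [3, 7], 'y': [1, 5]}
`b = a.copy()` → b = {'x': [3, 7], 'y': [1, 5]}
`b['z'] = [1, 3]` → b = {'x': [3, 7], 'y': [1, 5], 'z': [1, 3]}
`a['x'].append(978)` → a = {'x': [3, 7, 978], 'y': [1, 5]}; b = {'x': [3, 7, 978], 'y': [1, 5], 'z': [1, 3]}
`print(a)` → prints {'x': [3, 7, 978], 'y': [1, 5]}
`print(b)` → prints {'x': [3, 7, 978], 'y': [1, 5], 'z': [1, 3]}

Answer:
{'x': [3, 7, 978], 'y': [1, 5]}
{'x': [3, 7, 978], 'y': [1, 5], 'z': [1, 3]}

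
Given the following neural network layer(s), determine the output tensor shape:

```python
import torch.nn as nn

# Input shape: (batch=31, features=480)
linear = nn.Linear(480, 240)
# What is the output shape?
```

Input: (31, 480) -> Output: (31, 240)

Answer: (31, 240)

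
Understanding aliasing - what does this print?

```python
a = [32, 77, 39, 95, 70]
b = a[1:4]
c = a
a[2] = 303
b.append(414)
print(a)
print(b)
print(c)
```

Key concept: slice vs alias.
Step by step:
`a = [32, 77, 39, 95, 70]` → a = [32, 77, 39, 95, 70]
`b = a[1:4]` → b = [77, 39, 95]
`c = a` → c = [32, 77, 39, 95, 70] (same object as a)
`a[2] = 303` → a = [32, 77, 303, 95, 70] (same object as c); c = [32, 77, 303, 95, 70] (same object as a)
`b.append(414)` → b = [77, 39, 95, 414]
`print(a)` → prints [32, 77, 303, 95, 70]
`print(b)` → prints [77, 39, 95, 414]
`print(c)` → prints [32, 77, 303, 95, 70]

Answer:
[32, 77, 303, 95, 70]
[77, 39, 95, 414]
[32, 77, 303, 95, 70]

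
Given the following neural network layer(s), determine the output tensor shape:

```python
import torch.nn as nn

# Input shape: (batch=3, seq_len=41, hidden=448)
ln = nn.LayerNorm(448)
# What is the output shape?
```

Input: (3, 41, 448) -> Output: (3, 41, 448)

Answer: (3, 41, 448)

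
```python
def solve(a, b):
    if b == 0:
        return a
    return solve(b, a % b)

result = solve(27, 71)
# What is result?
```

solve(27, 71) -> solve(71, 27) -> solve(27, 17) -> solve(17, 10) -> solve(10, 7) -> solve(7, 3) -> solve(3, 1) -> solve(1, 0) -> 1

Answer: 1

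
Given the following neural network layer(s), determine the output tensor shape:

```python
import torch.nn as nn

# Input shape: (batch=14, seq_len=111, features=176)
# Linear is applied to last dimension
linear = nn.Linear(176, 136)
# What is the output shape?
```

Input: (14, 111, 176) -> Output: (14, 111, 136)

Answer: (14, 111, 136)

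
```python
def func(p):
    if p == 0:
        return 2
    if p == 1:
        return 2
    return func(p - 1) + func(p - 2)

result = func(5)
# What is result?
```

Build up from base cases: func(0)=2, func(1)=2, func(2)=4, func(3)=6, func(4)=10, func(5)=16

Answer: 16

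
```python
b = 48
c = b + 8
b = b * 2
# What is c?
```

Trace:
`b = 48` → b = 48
`c = b + 8` → c = 56
`b = b * 2` → b = 96
So c = 56

Answer: 56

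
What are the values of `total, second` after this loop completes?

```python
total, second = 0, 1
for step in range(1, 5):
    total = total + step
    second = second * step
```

Sum and factorial of 1 to 4
`total, second` takes the values: (0, 1) → (1, 1) → (3, 1) → (3, 2) → (6, 2) → (6, 6) → (10, 6) → (10, 24)

Answer: 10, 24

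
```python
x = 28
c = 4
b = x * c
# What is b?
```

Trace:
`x = 28` → x = 28
`c = 4` → c = 4
`b = x * c` → b = 112
So b = 112

Answer: 112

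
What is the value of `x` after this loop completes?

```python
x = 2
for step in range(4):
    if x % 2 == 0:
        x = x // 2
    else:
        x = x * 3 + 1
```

Collatz-style transformation from 2
`x` takes the values: 2 → 1 → 4 → 2 → 1

Answer: 1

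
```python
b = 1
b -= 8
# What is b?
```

Trace:
`b = 1` → b = 1
`b -= 8` → b = -7
So b = -7

Answer: -7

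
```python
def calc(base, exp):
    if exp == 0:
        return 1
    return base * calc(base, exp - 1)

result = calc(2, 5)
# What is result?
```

calc(2, 5) = 2 * 2 * 2 * 2 * 2 = 32

Answer: 32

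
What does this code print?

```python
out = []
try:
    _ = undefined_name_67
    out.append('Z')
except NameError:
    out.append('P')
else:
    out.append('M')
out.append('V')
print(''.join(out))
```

Execution trace: 'P' (except NameError) → 'V' (after the try/except). Output: PV

Answer: PV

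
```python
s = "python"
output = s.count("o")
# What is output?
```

Trace:
`s = "python"` → s = 'python'
`output = s.count("o")` → output = 1
So output = 1

Answer: 1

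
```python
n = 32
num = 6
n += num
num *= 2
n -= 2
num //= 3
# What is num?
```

Trace:
`n = 32` → n = 32
`num = 6` → num = 6
`n += num` → n = 38
`num *= 2` → num = 12
`n -= 2` → n = 36
`num //= 3` → num = 4
So num = 4

Answer: 4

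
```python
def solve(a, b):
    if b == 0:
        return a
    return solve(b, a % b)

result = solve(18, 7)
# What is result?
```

solve(18, 7) -> solve(7, 4) -> solve(4, 3) -> solve(3, 1) -> solve(1, 0) -> 1

Answer: 1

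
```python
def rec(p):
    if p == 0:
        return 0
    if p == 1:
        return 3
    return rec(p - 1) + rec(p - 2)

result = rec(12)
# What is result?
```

Build up from base cases: rec(0)=0, rec(1)=3, rec(2)=3, rec(3)=6, rec(4)=9, rec(5)=15, rec(6)=24, ..., rec(12)=432

Answer: 432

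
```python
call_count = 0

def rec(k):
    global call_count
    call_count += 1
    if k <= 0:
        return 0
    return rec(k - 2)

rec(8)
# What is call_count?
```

Linear recursion stepping by 2: 5 calls from k=8 down to ≤0.

Answer: 5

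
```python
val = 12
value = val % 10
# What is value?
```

Trace:
`val = 12` → val = 12
`value = val % 10` → value = 2
So value = 2

Answer: 2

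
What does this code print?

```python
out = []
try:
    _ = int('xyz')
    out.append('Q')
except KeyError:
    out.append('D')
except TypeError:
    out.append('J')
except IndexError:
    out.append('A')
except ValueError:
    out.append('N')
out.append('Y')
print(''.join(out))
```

Execution trace: 'N' (except ValueError) → 'Y' (after the try/except). Output: NY

Answer: NY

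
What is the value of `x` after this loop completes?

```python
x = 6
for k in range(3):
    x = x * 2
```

Multiply by 2, 3 times: 6 * 2^3 = 48
`x` takes the values: 6 → 12 → 24 → 48

Answer: 48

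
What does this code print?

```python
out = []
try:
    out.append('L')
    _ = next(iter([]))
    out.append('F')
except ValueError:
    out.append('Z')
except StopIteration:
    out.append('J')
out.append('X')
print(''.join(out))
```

Execution trace: 'L' (try body) → 'J' (except StopIteration) → 'X' (after the try/except). Output: LJX

Answer: LJX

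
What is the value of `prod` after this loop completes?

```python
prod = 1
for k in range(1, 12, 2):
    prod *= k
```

Product of 1, 3, 5, ... up to 11
`prod` takes the values: 1 → 3 → 15 → 105 → 945 → 10395

Answer: 10395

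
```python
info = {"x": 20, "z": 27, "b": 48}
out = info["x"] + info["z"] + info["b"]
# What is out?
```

Trace:
`info = {"x": 20, "z": 27, "b": 48}` → info = {'x': 20, 'z': 27, 'b': 48}
`out = info["x"] + info["z"] + info["b"]` → out = 95
So out = 95

Answer: 95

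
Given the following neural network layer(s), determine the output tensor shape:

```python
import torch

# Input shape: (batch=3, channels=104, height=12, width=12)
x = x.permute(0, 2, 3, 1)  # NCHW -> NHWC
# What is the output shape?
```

Input: (3, 104, 12, 12) -> Output: (3, 12, 12, 104)

Answer: (3, 12, 12, 104)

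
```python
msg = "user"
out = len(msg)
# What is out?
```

Trace:
`msg = "user"` → msg = 'user'
`out = len(msg)` → out = 4
So out = 4

Answer: 4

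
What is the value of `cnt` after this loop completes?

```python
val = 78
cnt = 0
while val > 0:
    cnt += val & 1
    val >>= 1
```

Count set bits in 78 (binary: 0b1001110)
`cnt` takes the values: 0 → 1 → 2 → 3 → 4

Answer: 4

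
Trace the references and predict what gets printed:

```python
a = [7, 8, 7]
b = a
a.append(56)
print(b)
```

Key concept: basic list aliasing.
Step by step:
`a = [7, 8, 7]` → a = [7, 8, 7]
`b = a` → b = [7, 8, 7] (same object as a)
`a.append(56)` → a = [7, 8, 7, 56] (same object as b); b = [7, 8, 7, 56] (same object as a)
`print(b)` → prints [7, 8, 7, 56]

Answer: [7, 8, 7, 56]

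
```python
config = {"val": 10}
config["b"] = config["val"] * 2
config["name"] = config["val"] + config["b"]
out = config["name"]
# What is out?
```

Trace:
`config = {"val": 10}` → config = {'val': 10}
`config["b"] = config["val"] * 2` → config = {'val': 10, 'b': 20}
`config["name"] = config["val"] + config["b"]` → config = {'val': 10, 'b': 20, 'name': 30}
`out = config["name"]` → out = 30
So out = 30

Answer: 30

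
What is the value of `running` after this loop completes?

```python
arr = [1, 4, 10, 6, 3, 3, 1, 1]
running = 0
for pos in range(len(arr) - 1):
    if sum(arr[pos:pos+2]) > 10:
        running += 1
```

Count windows with sum > 10
`running` takes the values: 0 → 1 → 2

Answer: 2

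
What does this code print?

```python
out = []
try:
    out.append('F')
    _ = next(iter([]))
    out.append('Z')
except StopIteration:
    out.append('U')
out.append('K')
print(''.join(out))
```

Execution trace: 'F' (try body) → 'U' (except StopIteration) → 'K' (after the try/except). Output: FUK

Answer: FUK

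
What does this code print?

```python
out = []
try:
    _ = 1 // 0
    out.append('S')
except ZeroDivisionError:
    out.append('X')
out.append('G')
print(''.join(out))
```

Execution trace: 'X' (except ZeroDivisionError) → 'G' (after the try/except). Output: XG

Answer: XG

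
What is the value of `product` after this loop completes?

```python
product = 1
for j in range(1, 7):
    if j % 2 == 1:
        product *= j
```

Product of odd numbers 1 to 6
`product` takes the values: 1 → 3 → 15

Answer: 15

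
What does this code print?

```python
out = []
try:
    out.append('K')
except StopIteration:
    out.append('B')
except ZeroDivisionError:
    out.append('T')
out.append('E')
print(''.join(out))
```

Execution trace: 'K' (try body, no exception) → 'E' (after the try/except). Output: KE

Answer: KE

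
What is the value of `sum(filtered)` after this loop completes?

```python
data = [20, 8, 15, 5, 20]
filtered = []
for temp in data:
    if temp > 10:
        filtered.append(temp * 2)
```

Sum of doubled values > 10
`filtered` takes the values: [] → [40] → [40, 30] → [40, 30, 40]
So `sum(filtered)` = 110

Answer: 110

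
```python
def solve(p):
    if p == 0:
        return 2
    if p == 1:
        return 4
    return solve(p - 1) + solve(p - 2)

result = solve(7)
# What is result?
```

Build up from base cases: solve(0)=2, solve(1)=4, solve(2)=6, solve(3)=10, solve(4)=16, solve(5)=26, solve(6)=42, ..., solve(7)=68

Answer: 68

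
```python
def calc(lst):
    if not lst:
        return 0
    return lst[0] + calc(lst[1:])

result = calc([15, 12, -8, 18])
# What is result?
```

15 + 12 + (-8) + 18 + 0 = 37

Answer: 37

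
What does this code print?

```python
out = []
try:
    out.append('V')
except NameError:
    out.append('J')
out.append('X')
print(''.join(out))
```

Execution trace: 'V' (try body, no exception) → 'X' (after the try/except). Output: VX

Answer: VX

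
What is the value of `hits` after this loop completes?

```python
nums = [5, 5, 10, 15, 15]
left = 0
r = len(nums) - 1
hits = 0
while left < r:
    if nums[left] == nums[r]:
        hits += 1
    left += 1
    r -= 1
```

Count matching pairs from ends
`hits` takes the values: 0

Answer: 0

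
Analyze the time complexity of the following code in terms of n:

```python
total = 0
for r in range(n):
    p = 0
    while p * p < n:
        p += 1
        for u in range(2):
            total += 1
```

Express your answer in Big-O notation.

Each loop level contributes: n × √n × 1. Multiplying the contributions gives O(n√n).

Answer: O(n√n)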